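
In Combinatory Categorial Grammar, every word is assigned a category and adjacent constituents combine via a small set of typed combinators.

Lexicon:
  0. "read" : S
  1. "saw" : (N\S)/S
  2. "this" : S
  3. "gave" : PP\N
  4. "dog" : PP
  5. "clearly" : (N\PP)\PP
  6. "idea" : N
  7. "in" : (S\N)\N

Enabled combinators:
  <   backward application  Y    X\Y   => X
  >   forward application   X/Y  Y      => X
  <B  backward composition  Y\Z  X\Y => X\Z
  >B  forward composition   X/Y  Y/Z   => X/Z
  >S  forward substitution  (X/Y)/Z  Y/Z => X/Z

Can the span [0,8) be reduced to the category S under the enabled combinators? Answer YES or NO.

[0,8] S   <
  [0,4] PP   <
    [0,3] N   <
      [0,1] "read" : S
      [1,3] N\S   >
        [1,2] "saw" : (N\S)/S
        [2,3] "this" : S
    [3,4] "gave" : PP\N
  [4,8] S\PP   <B
    [4,6] N\PP   <
      [4,5] "dog" : PP
      [5,6] "clearly" : (N\PP)\PP
    [6,8] S\N   <
      [6,7] "idea" : N
      [7,8] "in" : (S\N)\N

YES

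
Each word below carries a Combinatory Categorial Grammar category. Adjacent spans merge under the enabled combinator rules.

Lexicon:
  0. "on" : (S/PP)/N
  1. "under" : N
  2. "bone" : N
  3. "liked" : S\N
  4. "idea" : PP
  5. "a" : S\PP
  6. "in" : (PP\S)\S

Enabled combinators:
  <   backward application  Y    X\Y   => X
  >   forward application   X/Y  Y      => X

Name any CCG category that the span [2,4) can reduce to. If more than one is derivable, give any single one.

[0,7] S   >
  [0,2] S/PP   >
    [0,1] "on" : (S/PP)/N
    [1,2] "under" : N
  [2,7] PP   <
    [2,4] S   <
      [2,3] "bone" : N
      [3,4] "liked" : S\N
    [4,7] PP\S   <
      [4,6] S   <
        [4,5] "idea" : PP
        [5,6] "a" : S\PP
      [6,7] "in" : (PP\S)\S

S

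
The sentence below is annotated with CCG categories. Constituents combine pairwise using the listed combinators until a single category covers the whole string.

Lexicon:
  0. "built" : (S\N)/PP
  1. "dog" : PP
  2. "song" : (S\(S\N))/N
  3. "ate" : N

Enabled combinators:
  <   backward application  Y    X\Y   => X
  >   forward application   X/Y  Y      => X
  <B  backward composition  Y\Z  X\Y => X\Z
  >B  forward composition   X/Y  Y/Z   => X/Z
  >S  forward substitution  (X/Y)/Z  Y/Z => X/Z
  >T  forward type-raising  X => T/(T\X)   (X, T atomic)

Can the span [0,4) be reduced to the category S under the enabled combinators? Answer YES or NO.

[0,4] S   <
  [0,2] S\N   >
    [0,1] "built" : (S\N)/PP
    [1,2] "dog" : PP
  [2,4] S\(S\N)   >
    [2,3] "song" : (S\(S\N))/N
    [3,4] "ate" : N

YES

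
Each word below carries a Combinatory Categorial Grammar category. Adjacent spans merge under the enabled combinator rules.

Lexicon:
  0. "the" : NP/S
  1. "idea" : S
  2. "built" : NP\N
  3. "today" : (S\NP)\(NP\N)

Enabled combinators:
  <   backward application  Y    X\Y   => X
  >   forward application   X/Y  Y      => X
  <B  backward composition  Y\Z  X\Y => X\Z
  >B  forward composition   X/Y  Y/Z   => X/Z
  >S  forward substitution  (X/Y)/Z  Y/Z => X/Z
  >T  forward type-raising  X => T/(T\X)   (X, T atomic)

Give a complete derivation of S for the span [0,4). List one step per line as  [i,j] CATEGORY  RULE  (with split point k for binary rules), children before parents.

[0,4] S   <
  [0,2] NP   >
    [0,1] "the" : NP/S
    [1,2] "idea" : S
  [2,4] S\NP   <
    [2,3] "built" : NP\N
    [3,4] "today" : (S\NP)\(NP\N)

[0,1] NP/S  lex  "the"
[1,2] S  lex  "idea"
[0,2] NP  >  k=1
[2,3] NP\N  lex  "built"
[3,4] (S\NP)\(NP\N)  lex  "today"
[2,4] S\NP  <  k=3
[0,4] S  <  k=2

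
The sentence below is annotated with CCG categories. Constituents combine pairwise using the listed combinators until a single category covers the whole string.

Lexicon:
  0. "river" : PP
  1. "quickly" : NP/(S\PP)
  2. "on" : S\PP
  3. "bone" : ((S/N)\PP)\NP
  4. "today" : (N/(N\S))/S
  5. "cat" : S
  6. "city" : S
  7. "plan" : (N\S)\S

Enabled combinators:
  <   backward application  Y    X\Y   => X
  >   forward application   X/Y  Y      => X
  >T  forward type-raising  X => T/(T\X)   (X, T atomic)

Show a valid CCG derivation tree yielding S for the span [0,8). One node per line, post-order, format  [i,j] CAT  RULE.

[0,8] S   >
  [0,4] S/N   <
    [0,1] "river" : PP
    [1,4] (S/N)\PP   <
      [1,3] NP   >
        [1,2] "quickly" : NP/(S\PP)
        [2,3] "on" : S\PP
      [3,4] "bone" : ((S/N)\PP)\NP
  [4,8] N   >
    [4,6] N/(N\S)   >
      [4,5] "today" : (N/(N\S))/S
      [5,6] "cat" : S
    [6,8] N\S   <
      [6,7] "city" : S
      [7,8] "plan" : (N\S)\S

[0,1] PP  lex  "river"
[1,2] NP/(S\PP)  lex  "quickly"
[2,3] S\PP  lex  "on"
[1,3] NP  >  k=2
[3,4] ((S/N)\PP)\NP  lex  "bone"
[1,4] (S/N)\PP  <  k=3
[0,4] S/N  <  k=1
[4,5] (N/(N\S))/S  lex  "today"
[5,6] S  lex  "cat"
[4,6] N/(N\S)  >  k=5
[6,7] S  lex  "city"
[7,8] (N\S)\S  lex  "plan"
[6,8] N\S  <  k=7
[4,8] N  >  k=6
[0,8] S  >  k=4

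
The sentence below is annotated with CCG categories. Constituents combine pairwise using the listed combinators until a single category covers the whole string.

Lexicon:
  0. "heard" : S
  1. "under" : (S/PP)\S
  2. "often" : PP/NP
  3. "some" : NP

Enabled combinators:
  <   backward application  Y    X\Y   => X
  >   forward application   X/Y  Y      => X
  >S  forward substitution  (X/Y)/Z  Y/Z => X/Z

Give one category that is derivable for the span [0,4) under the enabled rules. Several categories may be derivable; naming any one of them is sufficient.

S

[0,4] S   >
  [0,2] S/PP   <
    [0,1] "heard" : S
    [1,2] "under" : (S/PP)\S
  [2,4] PP   >
    [2,3] "often" : PP/NP
    [3,4] "some" : NP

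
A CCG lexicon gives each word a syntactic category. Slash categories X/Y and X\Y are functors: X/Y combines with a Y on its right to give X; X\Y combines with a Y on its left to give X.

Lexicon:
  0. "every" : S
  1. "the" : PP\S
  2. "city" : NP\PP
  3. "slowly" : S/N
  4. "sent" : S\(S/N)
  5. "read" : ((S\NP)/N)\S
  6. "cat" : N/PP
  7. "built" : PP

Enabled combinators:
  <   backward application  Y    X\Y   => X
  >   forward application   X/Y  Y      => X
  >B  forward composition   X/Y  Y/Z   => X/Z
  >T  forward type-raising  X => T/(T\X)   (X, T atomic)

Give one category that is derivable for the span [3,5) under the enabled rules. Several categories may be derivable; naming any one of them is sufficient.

[0,8] S   <
  [0,3] NP   <
    [0,2] PP   <
      [0,1] "every" : S
      [1,2] "the" : PP\S
    [2,3] "city" : NP\PP
  [3,8] S\NP   >
    [3,6] (S\NP)/N   <
      [3,5] S   <
        [3,4] "slowly" : S/N
        [4,5] "sent" : S\(S/N)
      [5,6] "read" : ((S\NP)/N)\S
    [6,8] N   >
      [6,7] "cat" : N/PP
      [7,8] "built" : PP

S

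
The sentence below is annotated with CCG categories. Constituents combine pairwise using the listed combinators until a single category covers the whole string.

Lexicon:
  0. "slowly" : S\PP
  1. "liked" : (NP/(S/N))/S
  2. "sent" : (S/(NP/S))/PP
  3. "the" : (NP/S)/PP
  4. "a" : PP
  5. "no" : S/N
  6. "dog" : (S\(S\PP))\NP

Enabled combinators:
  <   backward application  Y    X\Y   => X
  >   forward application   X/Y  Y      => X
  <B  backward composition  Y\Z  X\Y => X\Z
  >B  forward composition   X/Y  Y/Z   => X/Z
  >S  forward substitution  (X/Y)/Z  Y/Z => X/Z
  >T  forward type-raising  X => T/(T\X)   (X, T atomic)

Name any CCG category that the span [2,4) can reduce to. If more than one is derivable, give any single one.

[0,7] S   <
  [0,1] "slowly" : S\PP
  [1,7] S\(S\PP)   <
    [1,6] NP   >
      [1,5] NP/(S/N)   >
        [1,2] "liked" : (NP/(S/N))/S
        [2,5] S   >
          [2,4] S/PP   >S
            [2,3] "sent" : (S/(NP/S))/PP
            [3,4] "the" : (NP/S)/PP
          [4,5] "a" : PP
      [5,6] "no" : S/N
    [6,7] "dog" : (S\(S\PP))\NP

S/PP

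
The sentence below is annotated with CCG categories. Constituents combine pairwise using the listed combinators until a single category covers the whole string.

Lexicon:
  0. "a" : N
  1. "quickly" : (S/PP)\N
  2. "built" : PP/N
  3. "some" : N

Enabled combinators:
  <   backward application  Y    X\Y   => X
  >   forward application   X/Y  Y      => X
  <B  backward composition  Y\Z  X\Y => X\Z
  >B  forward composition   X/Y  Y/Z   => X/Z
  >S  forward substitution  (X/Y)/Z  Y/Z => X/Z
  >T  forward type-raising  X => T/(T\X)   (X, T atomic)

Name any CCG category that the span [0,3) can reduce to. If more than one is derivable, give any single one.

[0,4] S   >
  [0,3] S/N   >B
    [0,2] S/PP   <
      [0,1] "a" : N
      [1,2] "quickly" : (S/PP)\N
    [2,3] "built" : PP/N
  [3,4] "some" : N

S/N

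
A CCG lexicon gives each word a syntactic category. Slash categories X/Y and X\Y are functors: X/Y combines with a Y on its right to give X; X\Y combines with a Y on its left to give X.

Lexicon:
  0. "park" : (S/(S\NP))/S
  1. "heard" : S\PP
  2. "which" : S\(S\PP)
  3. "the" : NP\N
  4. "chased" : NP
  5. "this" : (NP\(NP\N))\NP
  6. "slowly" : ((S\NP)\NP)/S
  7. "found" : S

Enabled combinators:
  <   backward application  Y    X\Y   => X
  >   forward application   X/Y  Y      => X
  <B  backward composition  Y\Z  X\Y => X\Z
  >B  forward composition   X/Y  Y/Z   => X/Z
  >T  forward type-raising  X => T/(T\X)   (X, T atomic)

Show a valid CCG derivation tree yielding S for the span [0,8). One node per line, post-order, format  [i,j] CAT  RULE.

[0,8] S   >
  [0,3] S/(S\NP)   >
    [0,1] "park" : (S/(S\NP))/S
    [1,3] S   <
      [1,2] "heard" : S\PP
      [2,3] "which" : S\(S\PP)
  [3,8] S\NP   <
    [3,6] NP   <
      [3,4] "the" : NP\N
      [4,6] NP\(NP\N)   <
        [4,5] "chased" : NP
        [5,6] "this" : (NP\(NP\N))\NP
    [6,8] (S\NP)\NP   >
      [6,7] "slowly" : ((S\NP)\NP)/S
      [7,8] "found" : S

[0,1] (S/(S\NP))/S  lex  "park"
[1,2] S\PP  lex  "heard"
[2,3] S\(S\PP)  lex  "which"
[1,3] S  <  k=2
[0,3] S/(S\NP)  >  k=1
[3,4] NP\N  lex  "the"
[4,5] NP  lex  "chased"
[5,6] (NP\(NP\N))\NP  lex  "this"
[4,6] NP\(NP\N)  <  k=5
[3,6] NP  <  k=4
[6,7] ((S\NP)\NP)/S  lex  "slowly"
[7,8] S  lex  "found"
[6,8] (S\NP)\NP  >  k=7
[3,8] S\NP  <  k=6
[0,8] S  >  k=3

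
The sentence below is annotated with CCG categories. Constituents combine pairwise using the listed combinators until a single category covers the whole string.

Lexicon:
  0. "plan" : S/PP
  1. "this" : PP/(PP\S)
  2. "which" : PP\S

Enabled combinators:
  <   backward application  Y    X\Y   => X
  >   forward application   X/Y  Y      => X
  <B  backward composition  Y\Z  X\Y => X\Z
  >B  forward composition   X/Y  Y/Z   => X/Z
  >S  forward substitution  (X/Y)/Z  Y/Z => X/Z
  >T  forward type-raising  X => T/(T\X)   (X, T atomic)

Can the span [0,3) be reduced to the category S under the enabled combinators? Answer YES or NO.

YES

[0,3] S   >
  [0,1] "plan" : S/PP
  [1,3] PP   >
    [1,2] "this" : PP/(PP\S)
    [2,3] "which" : PP\S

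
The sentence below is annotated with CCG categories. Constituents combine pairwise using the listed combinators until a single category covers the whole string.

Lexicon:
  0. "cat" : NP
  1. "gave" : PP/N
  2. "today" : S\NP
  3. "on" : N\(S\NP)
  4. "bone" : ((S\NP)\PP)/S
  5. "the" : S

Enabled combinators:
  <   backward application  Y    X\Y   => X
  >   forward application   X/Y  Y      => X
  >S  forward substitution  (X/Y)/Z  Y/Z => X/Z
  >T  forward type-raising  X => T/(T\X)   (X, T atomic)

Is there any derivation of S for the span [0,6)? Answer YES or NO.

YES

[0,6] S   >
  [0,1] S/(S\NP)   >T
    [0,1] "cat" : NP
  [1,6] S\NP   <
    [1,4] PP   >
      [1,2] "gave" : PP/N
      [2,4] N   <
        [2,3] "today" : S\NP
        [3,4] "on" : N\(S\NP)
    [4,6] (S\NP)\PP   >
      [4,5] "bone" : ((S\NP)\PP)/S
      [5,6] "the" : S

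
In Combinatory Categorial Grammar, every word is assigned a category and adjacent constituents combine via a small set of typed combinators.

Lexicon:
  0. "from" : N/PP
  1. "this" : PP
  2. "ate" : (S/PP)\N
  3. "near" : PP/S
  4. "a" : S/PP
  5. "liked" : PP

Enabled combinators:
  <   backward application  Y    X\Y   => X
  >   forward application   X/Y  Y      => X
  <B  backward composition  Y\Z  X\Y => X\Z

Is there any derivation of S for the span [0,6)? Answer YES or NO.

YES

[0,6] S   >
  [0,3] S/PP   <
    [0,2] N   >
      [0,1] "from" : N/PP
      [1,2] "this" : PP
    [2,3] "ate" : (S/PP)\N
  [3,6] PP   >
    [3,4] "near" : PP/S
    [4,6] S   >
      [4,5] "a" : S/PP
      [5,6] "liked" : PP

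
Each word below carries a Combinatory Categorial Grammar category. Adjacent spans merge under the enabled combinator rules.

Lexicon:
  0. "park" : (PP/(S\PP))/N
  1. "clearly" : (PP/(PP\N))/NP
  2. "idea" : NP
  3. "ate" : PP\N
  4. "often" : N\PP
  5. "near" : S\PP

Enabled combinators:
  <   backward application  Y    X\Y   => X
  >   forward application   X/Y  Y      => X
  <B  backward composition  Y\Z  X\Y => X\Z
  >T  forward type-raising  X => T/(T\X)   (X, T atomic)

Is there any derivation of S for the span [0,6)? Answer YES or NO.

(PP/(S\PP))/N (PP/(PP\N))/NP NP PP\N N\PP S\PP
CKY chart[0,6] = {N/(N\PP), NP/(NP\PP), PP, PP/(PP\PP), S/(S\PP)}; S ∉ chart

NO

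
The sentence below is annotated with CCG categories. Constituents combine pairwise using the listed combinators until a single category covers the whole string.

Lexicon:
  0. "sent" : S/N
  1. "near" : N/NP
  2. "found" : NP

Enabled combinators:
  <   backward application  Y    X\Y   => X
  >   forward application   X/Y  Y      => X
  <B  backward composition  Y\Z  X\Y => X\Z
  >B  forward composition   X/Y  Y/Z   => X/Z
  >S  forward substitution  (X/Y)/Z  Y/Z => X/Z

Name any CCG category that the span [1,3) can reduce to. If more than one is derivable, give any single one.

[0,3] S   >
  [0,1] "sent" : S/N
  [1,3] N   >
    [1,2] "near" : N/NP
    [2,3] "found" : NP

N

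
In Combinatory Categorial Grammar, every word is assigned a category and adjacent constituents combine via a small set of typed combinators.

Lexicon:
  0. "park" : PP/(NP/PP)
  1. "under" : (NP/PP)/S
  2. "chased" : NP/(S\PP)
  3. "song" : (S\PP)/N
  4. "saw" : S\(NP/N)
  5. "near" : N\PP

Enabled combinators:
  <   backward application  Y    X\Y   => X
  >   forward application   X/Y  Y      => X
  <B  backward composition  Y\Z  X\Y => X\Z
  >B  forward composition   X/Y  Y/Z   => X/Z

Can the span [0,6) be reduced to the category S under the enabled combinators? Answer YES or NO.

PP/(NP/PP) (NP/PP)/S NP/(S\PP) (S\PP)/N S\(NP/N) N\PP
CKY chart[0,6] = {N}; S ∉ chart

NO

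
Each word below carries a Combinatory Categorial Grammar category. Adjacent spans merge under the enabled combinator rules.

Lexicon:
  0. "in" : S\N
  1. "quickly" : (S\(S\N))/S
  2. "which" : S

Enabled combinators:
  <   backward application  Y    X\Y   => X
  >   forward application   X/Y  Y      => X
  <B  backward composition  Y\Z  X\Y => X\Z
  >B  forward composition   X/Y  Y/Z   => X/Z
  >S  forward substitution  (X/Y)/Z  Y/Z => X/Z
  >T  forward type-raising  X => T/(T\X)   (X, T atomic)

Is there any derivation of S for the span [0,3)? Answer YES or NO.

YES

[0,3] S   <
  [0,1] "in" : S\N
  [1,3] S\(S\N)   >
    [1,2] "quickly" : (S\(S\N))/S
    [2,3] "which" : S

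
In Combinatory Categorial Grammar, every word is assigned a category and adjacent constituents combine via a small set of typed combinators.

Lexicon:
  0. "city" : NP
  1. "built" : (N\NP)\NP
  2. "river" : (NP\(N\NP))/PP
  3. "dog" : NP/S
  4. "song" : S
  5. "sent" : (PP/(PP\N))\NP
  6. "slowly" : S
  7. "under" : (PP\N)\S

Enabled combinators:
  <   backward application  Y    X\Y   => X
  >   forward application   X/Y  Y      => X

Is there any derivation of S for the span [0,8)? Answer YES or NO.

NO

NP (N\NP)\NP (NP\(N\NP))/PP NP/S S (PP/(PP\N))\NP S (PP\N)\S
CKY chart[0,8] = {NP}; S ∉ chart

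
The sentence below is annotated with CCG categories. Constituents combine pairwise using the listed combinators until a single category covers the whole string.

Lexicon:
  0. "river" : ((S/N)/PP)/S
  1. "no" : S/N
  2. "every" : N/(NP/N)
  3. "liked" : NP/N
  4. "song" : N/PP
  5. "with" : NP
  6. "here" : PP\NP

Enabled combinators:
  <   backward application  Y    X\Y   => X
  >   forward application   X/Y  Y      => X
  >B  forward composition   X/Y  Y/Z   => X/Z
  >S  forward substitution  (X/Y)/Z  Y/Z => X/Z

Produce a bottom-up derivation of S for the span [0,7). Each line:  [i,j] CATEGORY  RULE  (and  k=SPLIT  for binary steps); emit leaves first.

[0,1] ((S/N)/PP)/S  lex  "river"
[1,2] S/N  lex  "no"
[2,3] N/(NP/N)  lex  "every"
[3,4] NP/N  lex  "liked"
[2,4] N  >  k=3
[1,4] S  >  k=2
[0,4] (S/N)/PP  >  k=1
[4,5] N/PP  lex  "song"
[0,5] S/PP  >S  k=4
[5,6] NP  lex  "with"
[6,7] PP\NP  lex  "here"
[5,7] PP  <  k=6
[0,7] S  >  k=5

[0,7] S   >
  [0,5] S/PP   >S
    [0,4] (S/N)/PP   >
      [0,1] "river" : ((S/N)/PP)/S
      [1,4] S   >
        [1,2] "no" : S/N
        [2,4] N   >
          [2,3] "every" : N/(NP/N)
          [3,4] "liked" : NP/N
    [4,5] "song" : N/PP
  [5,7] PP   <
    [5,6] "with" : NP
    [6,7] "here" : PP\NP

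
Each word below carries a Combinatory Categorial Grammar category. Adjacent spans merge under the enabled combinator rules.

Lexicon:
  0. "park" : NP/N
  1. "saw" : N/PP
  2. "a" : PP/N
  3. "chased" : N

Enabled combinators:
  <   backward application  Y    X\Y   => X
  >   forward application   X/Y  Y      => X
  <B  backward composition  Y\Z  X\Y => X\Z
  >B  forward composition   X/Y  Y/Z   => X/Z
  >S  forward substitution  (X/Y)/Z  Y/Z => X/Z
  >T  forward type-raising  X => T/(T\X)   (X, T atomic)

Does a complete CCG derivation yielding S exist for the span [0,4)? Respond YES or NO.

NO

NP/N N/PP PP/N N
CKY chart[0,4] = {N/(N\NP), NP, NP/(NP\NP), NP/(N\N), NP/(PP\PP), PP/(PP\NP), S/(S\NP)}; S ∉ chart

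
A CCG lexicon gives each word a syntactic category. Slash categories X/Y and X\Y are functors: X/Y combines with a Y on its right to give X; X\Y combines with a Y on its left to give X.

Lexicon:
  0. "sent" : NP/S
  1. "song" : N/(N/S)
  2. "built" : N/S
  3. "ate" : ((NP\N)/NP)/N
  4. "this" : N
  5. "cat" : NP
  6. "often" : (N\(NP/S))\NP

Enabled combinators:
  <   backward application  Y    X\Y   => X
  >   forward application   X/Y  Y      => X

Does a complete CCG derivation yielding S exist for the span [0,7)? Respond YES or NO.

NO

NP/S N/(N/S) N/S ((NP\N)/NP)/N N NP (N\(NP/S))\NP
CKY chart[0,7] = {N}; S ∉ chart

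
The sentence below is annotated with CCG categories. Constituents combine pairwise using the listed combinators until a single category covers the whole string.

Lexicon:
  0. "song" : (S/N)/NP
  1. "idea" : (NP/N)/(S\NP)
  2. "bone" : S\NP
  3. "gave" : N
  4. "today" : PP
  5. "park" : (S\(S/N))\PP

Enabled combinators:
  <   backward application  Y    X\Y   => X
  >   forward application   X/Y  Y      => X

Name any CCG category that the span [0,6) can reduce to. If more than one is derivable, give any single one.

[0,6] S   <
  [0,4] S/N   >
    [0,1] "song" : (S/N)/NP
    [1,4] NP   >
      [1,3] NP/N   >
        [1,2] "idea" : (NP/N)/(S\NP)
        [2,3] "bone" : S\NP
      [3,4] "gave" : N
  [4,6] S\(S/N)   <
    [4,5] "today" : PP
    [5,6] "park" : (S\(S/N))\PP

S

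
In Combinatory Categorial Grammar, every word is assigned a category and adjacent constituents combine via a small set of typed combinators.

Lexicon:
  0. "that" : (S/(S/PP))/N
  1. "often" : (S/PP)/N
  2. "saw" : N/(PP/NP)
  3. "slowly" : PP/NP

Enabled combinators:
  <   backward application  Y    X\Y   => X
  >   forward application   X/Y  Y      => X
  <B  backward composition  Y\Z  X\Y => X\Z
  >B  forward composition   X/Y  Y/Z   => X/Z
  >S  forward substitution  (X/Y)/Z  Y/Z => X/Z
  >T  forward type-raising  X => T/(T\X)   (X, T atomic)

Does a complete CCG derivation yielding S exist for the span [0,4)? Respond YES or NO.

[0,4] S   >
  [0,2] S/N   >S
    [0,1] "that" : (S/(S/PP))/N
    [1,2] "often" : (S/PP)/N
  [2,4] N   >
    [2,3] "saw" : N/(PP/NP)
    [3,4] "slowly" : PP/NP

YES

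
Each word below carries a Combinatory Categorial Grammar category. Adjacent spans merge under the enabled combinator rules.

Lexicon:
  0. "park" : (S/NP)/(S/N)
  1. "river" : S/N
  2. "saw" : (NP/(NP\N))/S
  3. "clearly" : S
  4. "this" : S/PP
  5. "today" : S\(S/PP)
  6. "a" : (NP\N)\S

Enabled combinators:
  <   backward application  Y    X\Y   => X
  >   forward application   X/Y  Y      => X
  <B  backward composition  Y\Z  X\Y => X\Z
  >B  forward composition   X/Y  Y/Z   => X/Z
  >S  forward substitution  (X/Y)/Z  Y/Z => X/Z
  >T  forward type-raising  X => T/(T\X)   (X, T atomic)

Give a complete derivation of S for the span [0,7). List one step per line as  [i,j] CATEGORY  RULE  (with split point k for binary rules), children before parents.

[0,1] (S/NP)/(S/N)  lex  "park"
[1,2] S/N  lex  "river"
[0,2] S/NP  >  k=1
[2,3] (NP/(NP\N))/S  lex  "saw"
[3,4] S  lex  "clearly"
[2,4] NP/(NP\N)  >  k=3
[4,5] S/PP  lex  "this"
[5,6] S\(S/PP)  lex  "today"
[4,6] S  <  k=5
[6,7] (NP\N)\S  lex  "a"
[4,7] NP\N  <  k=6
[2,7] NP  >  k=4
[0,7] S  >  k=2

[0,7] S   >
  [0,2] S/NP   >
    [0,1] "park" : (S/NP)/(S/N)
    [1,2] "river" : S/N
  [2,7] NP   >
    [2,4] NP/(NP\N)   >
      [2,3] "saw" : (NP/(NP\N))/S
      [3,4] "clearly" : S
    [4,7] NP\N   <
      [4,6] S   <
        [4,5] "this" : S/PP
        [5,6] "today" : S\(S/PP)
      [6,7] "a" : (NP\N)\S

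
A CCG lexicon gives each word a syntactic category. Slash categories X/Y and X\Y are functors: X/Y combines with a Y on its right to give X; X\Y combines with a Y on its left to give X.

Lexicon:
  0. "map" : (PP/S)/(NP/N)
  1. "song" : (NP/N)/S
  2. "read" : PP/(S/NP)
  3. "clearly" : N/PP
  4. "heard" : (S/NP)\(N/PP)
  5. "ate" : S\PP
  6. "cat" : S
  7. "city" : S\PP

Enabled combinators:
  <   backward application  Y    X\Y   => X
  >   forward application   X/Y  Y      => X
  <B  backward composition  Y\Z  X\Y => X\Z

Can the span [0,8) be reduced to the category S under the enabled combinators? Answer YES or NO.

YES

[0,8] S   <
  [0,7] PP   >
    [0,6] PP/S   >
      [0,1] "map" : (PP/S)/(NP/N)
      [1,6] NP/N   >
        [1,2] "song" : (NP/N)/S
        [2,6] S   <
          [2,5] PP   >
            [2,3] "read" : PP/(S/NP)
            [3,5] S/NP   <
              [3,4] "clearly" : N/PP
              [4,5] "heard" : (S/NP)\(N/PP)
          [5,6] "ate" : S\PP
    [6,7] "cat" : S
  [7,8] "city" : S\PP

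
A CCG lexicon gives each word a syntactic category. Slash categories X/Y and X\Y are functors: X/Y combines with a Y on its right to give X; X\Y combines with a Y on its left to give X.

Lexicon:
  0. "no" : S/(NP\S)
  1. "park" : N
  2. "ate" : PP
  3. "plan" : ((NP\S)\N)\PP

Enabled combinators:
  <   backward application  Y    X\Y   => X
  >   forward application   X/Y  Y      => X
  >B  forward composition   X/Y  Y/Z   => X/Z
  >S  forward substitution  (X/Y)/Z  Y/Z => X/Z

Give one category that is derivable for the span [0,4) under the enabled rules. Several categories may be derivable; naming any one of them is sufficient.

S

[0,4] S   >
  [0,1] "no" : S/(NP\S)
  [1,4] NP\S   <
    [1,2] "park" : N
    [2,4] (NP\S)\N   <
      [2,3] "ate" : PP
      [3,4] "plan" : ((NP\S)\N)\PP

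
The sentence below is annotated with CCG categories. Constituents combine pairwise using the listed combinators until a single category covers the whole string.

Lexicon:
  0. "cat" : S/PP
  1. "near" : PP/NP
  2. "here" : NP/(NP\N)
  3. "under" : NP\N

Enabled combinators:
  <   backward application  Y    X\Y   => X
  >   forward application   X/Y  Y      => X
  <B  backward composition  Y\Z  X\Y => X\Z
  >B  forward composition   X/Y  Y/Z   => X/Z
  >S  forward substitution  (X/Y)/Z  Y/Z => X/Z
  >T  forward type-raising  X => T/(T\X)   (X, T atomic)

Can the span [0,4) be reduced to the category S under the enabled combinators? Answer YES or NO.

[0,4] S   >
  [0,1] "cat" : S/PP
  [1,4] PP   >
    [1,2] "near" : PP/NP
    [2,4] NP   >
      [2,3] "here" : NP/(NP\N)
      [3,4] "under" : NP\N

YES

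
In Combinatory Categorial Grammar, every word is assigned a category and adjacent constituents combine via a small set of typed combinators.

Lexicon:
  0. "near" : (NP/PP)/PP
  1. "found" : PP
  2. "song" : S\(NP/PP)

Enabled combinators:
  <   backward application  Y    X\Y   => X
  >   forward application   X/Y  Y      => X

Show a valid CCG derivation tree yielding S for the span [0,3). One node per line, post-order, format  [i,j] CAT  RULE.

[0,1] (NP/PP)/PP  lex  "near"
[1,2] PP  lex  "found"
[0,2] NP/PP  >  k=1
[2,3] S\(NP/PP)  lex  "song"
[0,3] S  <  k=2

[0,3] S   <
  [0,2] NP/PP   >
    [0,1] "near" : (NP/PP)/PP
    [1,2] "found" : PP
  [2,3] "song" : S\(NP/PP)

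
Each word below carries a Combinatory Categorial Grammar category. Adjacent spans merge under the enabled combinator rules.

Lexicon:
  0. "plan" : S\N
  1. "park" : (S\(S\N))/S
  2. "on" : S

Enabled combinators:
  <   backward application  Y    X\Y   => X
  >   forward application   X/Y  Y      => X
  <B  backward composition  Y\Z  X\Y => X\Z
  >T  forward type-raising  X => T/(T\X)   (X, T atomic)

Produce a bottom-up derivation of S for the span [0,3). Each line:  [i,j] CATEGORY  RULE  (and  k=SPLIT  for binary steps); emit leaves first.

[0,3] S   <
  [0,1] "plan" : S\N
  [1,3] S\(S\N)   >
    [1,2] "park" : (S\(S\N))/S
    [2,3] "on" : S

[0,1] S\N  lex  "plan"
[1,2] (S\(S\N))/S  lex  "park"
[2,3] S  lex  "on"
[1,3] S\(S\N)  >  k=2
[0,3] S  <  k=1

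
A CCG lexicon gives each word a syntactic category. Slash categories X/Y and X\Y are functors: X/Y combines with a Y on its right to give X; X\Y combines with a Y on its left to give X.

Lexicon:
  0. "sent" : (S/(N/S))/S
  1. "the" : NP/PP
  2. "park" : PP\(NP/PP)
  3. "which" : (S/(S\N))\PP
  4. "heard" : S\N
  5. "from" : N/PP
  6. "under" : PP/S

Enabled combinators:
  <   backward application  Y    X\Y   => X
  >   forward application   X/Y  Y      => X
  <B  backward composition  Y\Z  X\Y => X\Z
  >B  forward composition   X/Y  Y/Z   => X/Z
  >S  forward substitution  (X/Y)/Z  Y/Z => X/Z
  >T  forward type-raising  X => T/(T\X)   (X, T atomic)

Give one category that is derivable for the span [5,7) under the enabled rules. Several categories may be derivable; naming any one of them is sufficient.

N/S

[0,7] S   >
  [0,5] S/(N/S)   >
    [0,1] "sent" : (S/(N/S))/S
    [1,5] S   >
      [1,4] S/(S\N)   <
        [1,3] PP   <
          [1,2] "the" : NP/PP
          [2,3] "park" : PP\(NP/PP)
        [3,4] "which" : (S/(S\N))\PP
      [4,5] "heard" : S\N
  [5,7] N/S   >B
    [5,6] "from" : N/PP
    [6,7] "under" : PP/S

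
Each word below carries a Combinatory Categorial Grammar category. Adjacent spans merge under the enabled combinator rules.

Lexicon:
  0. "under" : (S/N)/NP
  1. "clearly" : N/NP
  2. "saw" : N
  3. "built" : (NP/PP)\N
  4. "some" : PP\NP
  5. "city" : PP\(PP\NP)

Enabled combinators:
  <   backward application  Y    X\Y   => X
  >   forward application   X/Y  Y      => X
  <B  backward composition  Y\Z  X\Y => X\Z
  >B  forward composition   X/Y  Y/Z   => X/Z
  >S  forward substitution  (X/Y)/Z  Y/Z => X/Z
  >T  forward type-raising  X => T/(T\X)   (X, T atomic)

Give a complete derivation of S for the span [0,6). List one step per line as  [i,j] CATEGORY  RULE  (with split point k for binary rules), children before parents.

[0,1] (S/N)/NP  lex  "under"
[1,2] N/NP  lex  "clearly"
[0,2] S/NP  >S  k=1
[2,3] N  lex  "saw"
[3,4] (NP/PP)\N  lex  "built"
[2,4] NP/PP  <  k=3
[0,4] S/PP  >B  k=2
[4,5] PP\NP  lex  "some"
[5,6] PP\(PP\NP)  lex  "city"
[4,6] PP  <  k=5
[0,6] S  >  k=4

[0,6] S   >
  [0,4] S/PP   >B
    [0,2] S/NP   >S
      [0,1] "under" : (S/N)/NP
      [1,2] "clearly" : N/NP
    [2,4] NP/PP   <
      [2,3] "saw" : N
      [3,4] "built" : (NP/PP)\N
  [4,6] PP   <
    [4,5] "some" : PP\NP
    [5,6] "city" : PP\(PP\NP)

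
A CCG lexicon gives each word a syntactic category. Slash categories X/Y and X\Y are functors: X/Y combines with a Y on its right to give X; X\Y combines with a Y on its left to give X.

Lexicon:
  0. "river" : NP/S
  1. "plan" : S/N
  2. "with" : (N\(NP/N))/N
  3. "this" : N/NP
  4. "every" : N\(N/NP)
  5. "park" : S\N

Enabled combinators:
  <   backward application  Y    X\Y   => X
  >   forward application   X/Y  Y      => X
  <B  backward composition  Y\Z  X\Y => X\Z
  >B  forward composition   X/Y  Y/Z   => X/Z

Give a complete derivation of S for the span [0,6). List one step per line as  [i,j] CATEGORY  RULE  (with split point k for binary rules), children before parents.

[0,6] S   <
  [0,5] N   <
    [0,2] NP/N   >B
      [0,1] "river" : NP/S
      [1,2] "plan" : S/N
    [2,5] N\(NP/N)   >
      [2,3] "with" : (N\(NP/N))/N
      [3,5] N   <
        [3,4] "this" : N/NP
        [4,5] "every" : N\(N/NP)
  [5,6] "park" : S\N

[0,1] NP/S  lex  "river"
[1,2] S/N  lex  "plan"
[0,2] NP/N  >B  k=1
[2,3] (N\(NP/N))/N  lex  "with"
[3,4] N/NP  lex  "this"
[4,5] N\(N/NP)  lex  "every"
[3,5] N  <  k=4
[2,5] N\(NP/N)  >  k=3
[0,5] N  <  k=2
[5,6] S\N  lex  "park"
[0,6] S  <  k=5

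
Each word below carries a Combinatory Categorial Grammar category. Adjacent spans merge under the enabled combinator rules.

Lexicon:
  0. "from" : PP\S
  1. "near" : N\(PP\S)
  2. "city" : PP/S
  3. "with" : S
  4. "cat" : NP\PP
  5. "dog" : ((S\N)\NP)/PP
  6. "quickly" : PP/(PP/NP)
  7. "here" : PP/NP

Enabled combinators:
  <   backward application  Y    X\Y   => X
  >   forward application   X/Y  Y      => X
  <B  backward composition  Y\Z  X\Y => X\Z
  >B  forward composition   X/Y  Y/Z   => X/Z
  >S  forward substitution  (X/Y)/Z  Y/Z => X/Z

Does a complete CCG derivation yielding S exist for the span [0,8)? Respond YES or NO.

YES

[0,8] S   <
  [0,2] N   <
    [0,1] "from" : PP\S
    [1,2] "near" : N\(PP\S)
  [2,8] S\N   <
    [2,5] NP   <
      [2,4] PP   >
        [2,3] "city" : PP/S
        [3,4] "with" : S
      [4,5] "cat" : NP\PP
    [5,8] (S\N)\NP   >
      [5,6] "dog" : ((S\N)\NP)/PP
      [6,8] PP   >
        [6,7] "quickly" : PP/(PP/NP)
        [7,8] "here" : PP/NP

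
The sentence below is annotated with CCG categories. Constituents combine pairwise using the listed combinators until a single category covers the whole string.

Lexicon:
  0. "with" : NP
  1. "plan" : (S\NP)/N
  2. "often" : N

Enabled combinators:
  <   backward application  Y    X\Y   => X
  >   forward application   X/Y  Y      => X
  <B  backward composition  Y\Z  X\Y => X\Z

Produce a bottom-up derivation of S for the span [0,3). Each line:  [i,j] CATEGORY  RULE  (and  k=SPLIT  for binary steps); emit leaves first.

[0,3] S   <
  [0,1] "with" : NP
  [1,3] S\NP   >
    [1,2] "plan" : (S\NP)/N
    [2,3] "often" : N

[0,1] NP  lex  "with"
[1,2] (S\NP)/N  lex  "plan"
[2,3] N  lex  "often"
[1,3] S\NP  >  k=2
[0,3] S  <  k=1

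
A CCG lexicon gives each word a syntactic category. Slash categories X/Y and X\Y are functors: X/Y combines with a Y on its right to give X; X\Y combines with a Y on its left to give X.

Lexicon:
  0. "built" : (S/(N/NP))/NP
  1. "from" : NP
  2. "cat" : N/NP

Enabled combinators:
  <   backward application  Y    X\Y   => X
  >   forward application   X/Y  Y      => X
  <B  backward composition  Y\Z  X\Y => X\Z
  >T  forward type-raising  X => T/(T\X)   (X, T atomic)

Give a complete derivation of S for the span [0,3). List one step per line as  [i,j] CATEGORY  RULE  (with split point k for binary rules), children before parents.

[0,1] (S/(N/NP))/NP  lex  "built"
[1,2] NP  lex  "from"
[0,2] S/(N/NP)  >  k=1
[2,3] N/NP  lex  "cat"
[0,3] S  >  k=2

[0,3] S   >
  [0,2] S/(N/NP)   >
    [0,1] "built" : (S/(N/NP))/NP
    [1,2] "from" : NP
  [2,3] "cat" : N/NP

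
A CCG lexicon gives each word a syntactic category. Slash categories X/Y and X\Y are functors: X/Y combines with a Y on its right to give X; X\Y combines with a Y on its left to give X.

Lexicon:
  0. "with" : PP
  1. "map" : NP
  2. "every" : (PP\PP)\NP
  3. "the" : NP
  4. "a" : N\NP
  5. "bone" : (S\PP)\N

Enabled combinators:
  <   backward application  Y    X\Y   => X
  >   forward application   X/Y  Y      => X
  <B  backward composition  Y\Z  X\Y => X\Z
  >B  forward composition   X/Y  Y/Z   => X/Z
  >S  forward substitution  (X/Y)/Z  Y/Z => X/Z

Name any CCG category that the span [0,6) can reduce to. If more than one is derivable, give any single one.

[0,6] S   <
  [0,1] "with" : PP
  [1,6] S\PP   <B
    [1,3] PP\PP   <
      [1,2] "map" : NP
      [2,3] "every" : (PP\PP)\NP
    [3,6] S\PP   <
      [3,5] N   <
        [3,4] "the" : NP
        [4,5] "a" : N\NP
      [5,6] "bone" : (S\PP)\N

S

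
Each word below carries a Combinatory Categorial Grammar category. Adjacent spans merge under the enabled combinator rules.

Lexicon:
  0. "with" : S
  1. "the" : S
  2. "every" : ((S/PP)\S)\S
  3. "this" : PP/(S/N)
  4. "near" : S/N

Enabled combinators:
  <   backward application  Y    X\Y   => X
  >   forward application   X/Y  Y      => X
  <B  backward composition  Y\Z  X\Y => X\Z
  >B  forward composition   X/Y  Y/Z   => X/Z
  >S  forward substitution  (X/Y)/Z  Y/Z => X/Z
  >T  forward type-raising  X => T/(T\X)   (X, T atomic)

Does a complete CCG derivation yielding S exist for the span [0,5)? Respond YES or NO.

YES

[0,5] S   >
  [0,3] S/PP   <
    [0,1] "with" : S
    [1,3] (S/PP)\S   <
      [1,2] "the" : S
      [2,3] "every" : ((S/PP)\S)\S
  [3,5] PP   >
    [3,4] "this" : PP/(S/N)
    [4,5] "near" : S/N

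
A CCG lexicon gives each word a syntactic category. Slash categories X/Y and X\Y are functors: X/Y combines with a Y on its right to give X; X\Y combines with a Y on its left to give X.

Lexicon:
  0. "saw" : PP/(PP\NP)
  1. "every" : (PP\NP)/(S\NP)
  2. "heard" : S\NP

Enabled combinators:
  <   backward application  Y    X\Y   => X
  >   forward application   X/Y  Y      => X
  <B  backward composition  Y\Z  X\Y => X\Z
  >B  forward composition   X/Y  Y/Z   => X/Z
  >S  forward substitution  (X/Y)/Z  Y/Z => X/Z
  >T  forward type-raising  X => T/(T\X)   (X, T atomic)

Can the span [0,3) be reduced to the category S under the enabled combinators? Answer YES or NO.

PP/(PP\NP) (PP\NP)/(S\NP) S\NP
CKY chart[0,3] = {N/(N\PP), NP/(NP\PP), PP, PP/(PP\PP), S/(S\PP)}; S ∉ chart

NO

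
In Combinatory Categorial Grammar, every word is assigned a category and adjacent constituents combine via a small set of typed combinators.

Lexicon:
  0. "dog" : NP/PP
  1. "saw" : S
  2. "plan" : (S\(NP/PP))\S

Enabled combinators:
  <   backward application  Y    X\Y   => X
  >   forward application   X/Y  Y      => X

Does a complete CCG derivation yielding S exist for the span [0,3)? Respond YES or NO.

YES

[0,3] S   <
  [0,1] "dog" : NP/PP
  [1,3] S\(NP/PP)   <
    [1,2] "saw" : S
    [2,3] "plan" : (S\(NP/PP))\S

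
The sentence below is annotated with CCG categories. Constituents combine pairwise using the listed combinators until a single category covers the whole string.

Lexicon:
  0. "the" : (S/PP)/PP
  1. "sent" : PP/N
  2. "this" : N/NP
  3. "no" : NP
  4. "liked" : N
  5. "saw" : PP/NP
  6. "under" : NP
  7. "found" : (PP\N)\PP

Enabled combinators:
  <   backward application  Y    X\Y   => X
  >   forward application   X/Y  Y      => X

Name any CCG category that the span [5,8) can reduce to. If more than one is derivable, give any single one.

[0,8] S   >
  [0,4] S/PP   >
    [0,1] "the" : (S/PP)/PP
    [1,4] PP   >
      [1,2] "sent" : PP/N
      [2,4] N   >
        [2,3] "this" : N/NP
        [3,4] "no" : NP
  [4,8] PP   <
    [4,5] "liked" : N
    [5,8] PP\N   <
      [5,7] PP   >
        [5,6] "saw" : PP/NP
        [6,7] "under" : NP
      [7,8] "found" : (PP\N)\PP

PP\N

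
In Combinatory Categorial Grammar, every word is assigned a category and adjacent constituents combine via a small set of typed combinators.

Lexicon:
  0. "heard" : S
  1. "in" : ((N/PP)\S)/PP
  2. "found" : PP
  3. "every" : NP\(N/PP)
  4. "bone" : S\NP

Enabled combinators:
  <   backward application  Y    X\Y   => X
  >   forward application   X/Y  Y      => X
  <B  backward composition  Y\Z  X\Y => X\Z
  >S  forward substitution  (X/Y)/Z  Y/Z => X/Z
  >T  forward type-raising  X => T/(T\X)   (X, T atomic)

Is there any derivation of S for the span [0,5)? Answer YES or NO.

[0,5] S   <
  [0,4] NP   <
    [0,1] "heard" : S
    [1,4] NP\S   <B
      [1,3] (N/PP)\S   >
        [1,2] "in" : ((N/PP)\S)/PP
        [2,3] "found" : PP
      [3,4] "every" : NP\(N/PP)
  [4,5] "bone" : S\NP

YES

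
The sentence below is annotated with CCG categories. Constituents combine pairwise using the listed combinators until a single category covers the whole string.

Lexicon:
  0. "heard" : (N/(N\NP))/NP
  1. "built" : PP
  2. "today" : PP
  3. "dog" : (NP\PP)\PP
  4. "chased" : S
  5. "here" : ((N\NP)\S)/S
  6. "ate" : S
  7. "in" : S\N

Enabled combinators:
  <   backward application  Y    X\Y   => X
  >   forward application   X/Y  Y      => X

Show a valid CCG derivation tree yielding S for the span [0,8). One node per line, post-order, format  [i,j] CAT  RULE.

[0,8] S   <
  [0,7] N   >
    [0,4] N/(N\NP)   >
      [0,1] "heard" : (N/(N\NP))/NP
      [1,4] NP   <
        [1,2] "built" : PP
        [2,4] NP\PP   <
          [2,3] "today" : PP
          [3,4] "dog" : (NP\PP)\PP
    [4,7] N\NP   <
      [4,5] "chased" : S
      [5,7] (N\NP)\S   >
        [5,6] "here" : ((N\NP)\S)/S
        [6,7] "ate" : S
  [7,8] "in" : S\N

[0,1] (N/(N\NP))/NP  lex  "heard"
[1,2] PP  lex  "built"
[2,3] PP  lex  "today"
[3,4] (NP\PP)\PP  lex  "dog"
[2,4] NP\PP  <  k=3
[1,4] NP  <  k=2
[0,4] N/(N\NP)  >  k=1
[4,5] S  lex  "chased"
[5,6] ((N\NP)\S)/S  lex  "here"
[6,7] S  lex  "ate"
[5,7] (N\NP)\S  >  k=6
[4,7] N\NP  <  k=5
[0,7] N  >  k=4
[7,8] S\N  lex  "in"
[0,8] S  <  k=7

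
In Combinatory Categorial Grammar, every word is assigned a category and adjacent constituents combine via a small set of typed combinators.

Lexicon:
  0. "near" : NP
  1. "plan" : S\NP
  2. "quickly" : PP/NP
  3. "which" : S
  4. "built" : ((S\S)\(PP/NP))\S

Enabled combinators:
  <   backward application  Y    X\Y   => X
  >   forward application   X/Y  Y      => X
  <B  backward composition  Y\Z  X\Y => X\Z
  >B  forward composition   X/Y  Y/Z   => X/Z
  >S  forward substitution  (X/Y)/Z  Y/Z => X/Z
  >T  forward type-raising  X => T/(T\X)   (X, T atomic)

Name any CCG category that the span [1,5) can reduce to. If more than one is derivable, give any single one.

[0,5] S   <
  [0,1] "near" : NP
  [1,5] S\NP   <B
    [1,2] "plan" : S\NP
    [2,5] S\S   <
      [2,3] "quickly" : PP/NP
      [3,5] (S\S)\(PP/NP)   <
        [3,4] "which" : S
        [4,5] "built" : ((S\S)\(PP/NP))\S

S\NP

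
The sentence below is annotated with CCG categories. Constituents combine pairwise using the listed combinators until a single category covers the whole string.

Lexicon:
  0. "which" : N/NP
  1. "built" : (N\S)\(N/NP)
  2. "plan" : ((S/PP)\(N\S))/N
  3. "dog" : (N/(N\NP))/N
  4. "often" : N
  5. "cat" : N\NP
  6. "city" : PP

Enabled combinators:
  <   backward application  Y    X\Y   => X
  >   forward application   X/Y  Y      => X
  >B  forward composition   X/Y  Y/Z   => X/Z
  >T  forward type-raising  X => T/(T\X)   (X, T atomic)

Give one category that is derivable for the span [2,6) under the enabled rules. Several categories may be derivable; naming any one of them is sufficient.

[0,7] S   >
  [0,6] S/PP   <
    [0,2] N\S   <
      [0,1] "which" : N/NP
      [1,2] "built" : (N\S)\(N/NP)
    [2,6] (S/PP)\(N\S)   >
      [2,3] "plan" : ((S/PP)\(N\S))/N
      [3,6] N   >
        [3,5] N/(N\NP)   >
          [3,4] "dog" : (N/(N\NP))/N
          [4,5] "often" : N
        [5,6] "cat" : N\NP
  [6,7] "city" : PP

(S/PP)\(N\S)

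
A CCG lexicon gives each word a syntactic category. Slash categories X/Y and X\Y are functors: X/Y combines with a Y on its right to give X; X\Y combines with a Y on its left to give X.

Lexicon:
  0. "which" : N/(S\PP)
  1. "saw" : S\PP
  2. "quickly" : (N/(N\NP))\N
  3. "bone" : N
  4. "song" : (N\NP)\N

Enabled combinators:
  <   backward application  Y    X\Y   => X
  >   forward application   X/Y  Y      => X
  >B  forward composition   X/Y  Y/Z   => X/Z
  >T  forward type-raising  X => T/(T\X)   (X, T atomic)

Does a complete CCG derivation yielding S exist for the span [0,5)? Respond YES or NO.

NO

N/(S\PP) S\PP (N/(N\NP))\N N (N\NP)\N
CKY chart[0,5] = {N, N/(N\N), NP/(NP\N), PP/(PP\N), S/(S\N)}; S ∉ chart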